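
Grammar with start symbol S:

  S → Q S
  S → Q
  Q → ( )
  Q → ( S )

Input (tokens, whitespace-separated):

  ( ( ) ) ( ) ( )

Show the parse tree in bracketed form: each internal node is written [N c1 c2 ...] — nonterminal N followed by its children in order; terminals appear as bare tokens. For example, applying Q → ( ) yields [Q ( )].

S
Q S
( S ) S
( Q ) S
( ( ) ) S
( ( ) ) Q S
( ( ) ) ( ) S
( ( ) ) ( ) Q
( ( ) ) ( ) ( )

[S [Q ( [S [Q ( )]] )] [S [Q ( )] [S [Q ( )]]]]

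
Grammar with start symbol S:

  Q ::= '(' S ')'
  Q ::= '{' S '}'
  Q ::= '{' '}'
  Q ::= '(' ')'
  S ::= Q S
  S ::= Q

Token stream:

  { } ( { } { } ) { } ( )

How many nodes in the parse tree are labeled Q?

[S [Q { }] [S [Q ( [S [Q { }] [S [Q { }]]] )] [S [Q { }] [S [Q ( )]]]]]

6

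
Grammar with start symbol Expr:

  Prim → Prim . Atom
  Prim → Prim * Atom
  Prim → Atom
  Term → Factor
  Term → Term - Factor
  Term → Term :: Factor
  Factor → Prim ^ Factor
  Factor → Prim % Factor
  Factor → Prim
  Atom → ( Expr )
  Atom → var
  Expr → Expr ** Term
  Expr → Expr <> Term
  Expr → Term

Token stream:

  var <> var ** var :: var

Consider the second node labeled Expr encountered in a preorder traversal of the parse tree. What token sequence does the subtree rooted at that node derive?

var <> var

[Expr [Expr [Expr [Term [Factor [Prim [Atom var]]]]] <> [Term [Factor [Prim [Atom var]]]]] ** [Term [Term [Factor [Prim [Atom var]]]] :: [Factor [Prim [Atom var]]]]]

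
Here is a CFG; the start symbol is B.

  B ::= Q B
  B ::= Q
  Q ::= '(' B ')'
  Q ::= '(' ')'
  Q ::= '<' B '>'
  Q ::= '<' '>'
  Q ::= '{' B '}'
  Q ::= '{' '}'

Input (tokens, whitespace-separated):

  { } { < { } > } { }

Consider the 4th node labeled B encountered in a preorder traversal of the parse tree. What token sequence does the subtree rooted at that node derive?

[B [Q { }] [B [Q { [B [Q < [B [Q { }]] >]] }] [B [Q { }]]]]

{ }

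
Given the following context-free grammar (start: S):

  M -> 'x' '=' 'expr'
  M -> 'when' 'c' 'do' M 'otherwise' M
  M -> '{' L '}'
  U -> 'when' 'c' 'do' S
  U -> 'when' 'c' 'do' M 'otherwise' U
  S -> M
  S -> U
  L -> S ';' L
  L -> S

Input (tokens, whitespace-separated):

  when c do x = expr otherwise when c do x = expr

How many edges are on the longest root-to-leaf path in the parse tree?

5

[S [U when c do [M x = expr] otherwise [U when c do [S [M x = expr]]]]]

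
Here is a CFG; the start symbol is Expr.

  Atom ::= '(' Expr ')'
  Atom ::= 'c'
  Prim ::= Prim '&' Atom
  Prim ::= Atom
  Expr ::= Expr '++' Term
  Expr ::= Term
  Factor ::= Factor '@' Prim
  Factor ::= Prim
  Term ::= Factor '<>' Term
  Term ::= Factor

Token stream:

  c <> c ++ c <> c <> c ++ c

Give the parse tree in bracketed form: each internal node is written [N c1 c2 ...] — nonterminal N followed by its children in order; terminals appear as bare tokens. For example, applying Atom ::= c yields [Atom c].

[Expr [Expr [Expr [Term [Factor [Prim [Atom c]]] <> [Term [Factor [Prim [Atom c]]]]]] ++ [Term [Factor [Prim [Atom c]]] <> [Term [Factor [Prim [Atom c]]] <> [Term [Factor [Prim [Atom c]]]]]]] ++ [Term [Factor [Prim [Atom c]]]]]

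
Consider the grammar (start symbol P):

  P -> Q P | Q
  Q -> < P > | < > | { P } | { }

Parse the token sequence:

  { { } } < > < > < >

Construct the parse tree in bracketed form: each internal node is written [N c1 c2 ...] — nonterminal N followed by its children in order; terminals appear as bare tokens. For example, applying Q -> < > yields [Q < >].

[P [Q { [P [Q { }]] }] [P [Q < >] [P [Q < >] [P [Q < >]]]]]

P
Q P
{ P } P
{ Q } P
{ { } } P
{ { } } Q P
{ { } } < > P
{ { } } < > Q P
{ { } } < > < > P
{ { } } < > < > Q
{ { } } < > < > < >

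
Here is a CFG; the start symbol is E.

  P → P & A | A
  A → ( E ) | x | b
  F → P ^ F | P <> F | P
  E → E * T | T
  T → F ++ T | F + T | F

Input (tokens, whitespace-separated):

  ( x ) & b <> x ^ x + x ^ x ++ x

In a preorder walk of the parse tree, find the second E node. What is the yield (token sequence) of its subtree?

[E [T [F [P [P [A ( [E [T [F [P [A x]]]]] )]] & [A b]] <> [F [P [A x]] ^ [F [P [A x]]]]] + [T [F [P [A x]] ^ [F [P [A x]]]] ++ [T [F [P [A x]]]]]]]

x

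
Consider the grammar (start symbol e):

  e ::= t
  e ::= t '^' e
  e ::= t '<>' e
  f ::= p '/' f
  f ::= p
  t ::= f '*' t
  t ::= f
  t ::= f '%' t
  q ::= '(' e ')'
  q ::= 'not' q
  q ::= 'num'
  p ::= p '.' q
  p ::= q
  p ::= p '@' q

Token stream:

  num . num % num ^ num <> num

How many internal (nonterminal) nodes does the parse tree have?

21

[e [t [f [p [p [q num]] . [q num]]] % [t [f [p [q num]]]]] ^ [e [t [f [p [q num]]]] <> [e [t [f [p [q num]]]]]]]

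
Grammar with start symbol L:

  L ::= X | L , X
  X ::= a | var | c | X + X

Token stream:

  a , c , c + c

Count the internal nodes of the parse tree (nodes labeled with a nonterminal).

[L [L [L [X a]] , [X c]] , [X [X c] + [X c]]]

8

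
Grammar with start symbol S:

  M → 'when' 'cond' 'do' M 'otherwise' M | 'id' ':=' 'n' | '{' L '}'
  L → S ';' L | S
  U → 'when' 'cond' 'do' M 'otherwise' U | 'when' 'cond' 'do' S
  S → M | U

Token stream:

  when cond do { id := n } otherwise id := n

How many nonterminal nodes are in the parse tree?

[S [M when cond do [M { [L [S [M id := n]]] }] otherwise [M id := n]]]

7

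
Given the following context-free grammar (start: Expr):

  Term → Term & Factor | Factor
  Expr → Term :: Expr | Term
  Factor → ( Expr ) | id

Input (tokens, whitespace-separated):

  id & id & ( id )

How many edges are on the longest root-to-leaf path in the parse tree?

[Expr [Term [Term [Term [Factor id]] & [Factor id]] & [Factor ( [Expr [Term [Factor id]]] )]]]

6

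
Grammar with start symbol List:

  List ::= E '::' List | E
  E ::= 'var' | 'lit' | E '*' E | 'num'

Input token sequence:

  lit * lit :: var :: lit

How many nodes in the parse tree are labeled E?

[List [E [E lit] * [E lit]] :: [List [E var] :: [List [E lit]]]]

5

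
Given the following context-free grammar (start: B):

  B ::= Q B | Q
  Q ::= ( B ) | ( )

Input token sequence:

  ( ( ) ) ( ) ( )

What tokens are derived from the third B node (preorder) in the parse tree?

[B [Q ( [B [Q ( )]] )] [B [Q ( )] [B [Q ( )]]]]

( ) ( )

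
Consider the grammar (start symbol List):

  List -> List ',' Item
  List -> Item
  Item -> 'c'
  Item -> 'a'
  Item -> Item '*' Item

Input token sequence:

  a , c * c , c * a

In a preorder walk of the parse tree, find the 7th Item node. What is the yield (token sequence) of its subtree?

a

[List [List [List [Item a]] , [Item [Item c] * [Item c]]] , [Item [Item c] * [Item a]]]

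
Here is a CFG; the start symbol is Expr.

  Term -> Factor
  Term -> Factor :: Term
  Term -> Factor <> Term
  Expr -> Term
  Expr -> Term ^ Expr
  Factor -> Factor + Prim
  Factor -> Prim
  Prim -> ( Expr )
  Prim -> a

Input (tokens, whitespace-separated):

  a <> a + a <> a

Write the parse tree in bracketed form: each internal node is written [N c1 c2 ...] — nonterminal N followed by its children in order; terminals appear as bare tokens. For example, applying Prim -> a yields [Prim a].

Expr
Term
Factor <> Term
Prim <> Term
a <> Term
a <> Factor <> Term
a <> Factor + Prim <> Term
a <> Prim + Prim <> Term
a <> a + Prim <> Term
a <> a + a <> Term
a <> a + a <> Factor
a <> a + a <> Prim
a <> a + a <> a

[Expr [Term [Factor [Prim a]] <> [Term [Factor [Factor [Prim a]] + [Prim a]] <> [Term [Factor [Prim a]]]]]]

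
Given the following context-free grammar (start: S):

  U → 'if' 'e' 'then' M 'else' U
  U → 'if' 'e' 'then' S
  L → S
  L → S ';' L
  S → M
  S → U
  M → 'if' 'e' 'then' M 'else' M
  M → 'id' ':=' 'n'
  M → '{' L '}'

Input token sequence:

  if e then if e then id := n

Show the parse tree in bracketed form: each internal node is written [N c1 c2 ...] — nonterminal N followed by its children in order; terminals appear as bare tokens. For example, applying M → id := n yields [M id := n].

[S [U if e then [S [U if e then [S [M id := n]]]]]]

S
U
if e then S
if e then U
if e then if e then S
if e then if e then M
if e then if e then id := n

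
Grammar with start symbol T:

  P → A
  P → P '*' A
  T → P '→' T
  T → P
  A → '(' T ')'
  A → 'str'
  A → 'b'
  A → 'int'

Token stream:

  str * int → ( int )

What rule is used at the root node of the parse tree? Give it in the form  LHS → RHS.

[T [P [P [A str]] * [A int]] → [T [P [A ( [T [P [A int]]] )]]]]

T → P '→' T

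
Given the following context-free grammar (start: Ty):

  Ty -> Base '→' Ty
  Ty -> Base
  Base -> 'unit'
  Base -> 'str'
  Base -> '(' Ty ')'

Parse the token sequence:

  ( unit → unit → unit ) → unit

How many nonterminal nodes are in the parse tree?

10

[Ty [Base ( [Ty [Base unit] → [Ty [Base unit] → [Ty [Base unit]]]] )] → [Ty [Base unit]]]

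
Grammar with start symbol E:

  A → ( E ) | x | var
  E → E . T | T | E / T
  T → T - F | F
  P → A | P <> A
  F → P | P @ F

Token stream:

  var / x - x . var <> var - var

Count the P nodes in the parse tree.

[E [E [E [T [F [P [A var]]]]] / [T [T [F [P [A x]]]] - [F [P [A x]]]]] . [T [T [F [P [P [A var]] <> [A var]]]] - [F [P [A var]]]]]

6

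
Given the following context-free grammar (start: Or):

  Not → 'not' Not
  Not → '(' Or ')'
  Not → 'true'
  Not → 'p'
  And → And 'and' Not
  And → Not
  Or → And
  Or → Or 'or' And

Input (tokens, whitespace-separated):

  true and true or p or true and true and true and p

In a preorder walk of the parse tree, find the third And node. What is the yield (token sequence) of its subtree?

p

[Or [Or [Or [And [And [Not true]] and [Not true]]] or [And [Not p]]] or [And [And [And [And [Not true]] and [Not true]] and [Not true]] and [Not p]]]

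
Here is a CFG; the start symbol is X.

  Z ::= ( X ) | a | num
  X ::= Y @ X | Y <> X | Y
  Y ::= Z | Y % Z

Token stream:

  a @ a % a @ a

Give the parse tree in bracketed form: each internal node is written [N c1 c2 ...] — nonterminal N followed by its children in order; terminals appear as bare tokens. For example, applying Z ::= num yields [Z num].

[X [Y [Z a]] @ [X [Y [Y [Z a]] % [Z a]] @ [X [Y [Z a]]]]]

X
Y @ X
Z @ X
a @ X
a @ Y @ X
a @ Y % Z @ X
a @ Z % Z @ X
a @ a % Z @ X
a @ a % a @ X
a @ a % a @ Y
a @ a % a @ Z
a @ a % a @ a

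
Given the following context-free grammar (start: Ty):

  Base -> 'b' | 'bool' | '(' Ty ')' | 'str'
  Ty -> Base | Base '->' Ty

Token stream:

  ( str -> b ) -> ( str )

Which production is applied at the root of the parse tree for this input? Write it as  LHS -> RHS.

[Ty [Base ( [Ty [Base str] -> [Ty [Base b]]] )] -> [Ty [Base ( [Ty [Base str]] )]]]

Ty -> Base '->' Ty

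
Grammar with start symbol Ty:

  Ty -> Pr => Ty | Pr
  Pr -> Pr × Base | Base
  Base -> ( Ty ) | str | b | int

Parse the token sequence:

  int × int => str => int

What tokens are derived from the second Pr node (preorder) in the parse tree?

int

[Ty [Pr [Pr [Base int]] × [Base int]] => [Ty [Pr [Base str]] => [Ty [Pr [Base int]]]]]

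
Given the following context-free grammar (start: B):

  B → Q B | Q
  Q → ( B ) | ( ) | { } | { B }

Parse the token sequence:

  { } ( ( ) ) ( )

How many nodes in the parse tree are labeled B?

4

[B [Q { }] [B [Q ( [B [Q ( )]] )] [B [Q ( )]]]]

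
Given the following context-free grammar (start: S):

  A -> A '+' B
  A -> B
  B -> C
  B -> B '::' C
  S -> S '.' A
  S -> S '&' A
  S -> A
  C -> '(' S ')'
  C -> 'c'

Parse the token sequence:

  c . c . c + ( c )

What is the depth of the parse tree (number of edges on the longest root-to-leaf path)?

[S [S [S [A [B [C c]]]] . [A [B [C c]]]] . [A [A [B [C c]]] + [B [C ( [S [A [B [C c]]]] )]]]]

8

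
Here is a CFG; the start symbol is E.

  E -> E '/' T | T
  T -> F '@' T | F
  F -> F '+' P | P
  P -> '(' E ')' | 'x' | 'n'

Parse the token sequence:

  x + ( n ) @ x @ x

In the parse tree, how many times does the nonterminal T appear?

4

[E [T [F [F [P x]] + [P ( [E [T [F [P n]]]] )]] @ [T [F [P x]] @ [T [F [P x]]]]]]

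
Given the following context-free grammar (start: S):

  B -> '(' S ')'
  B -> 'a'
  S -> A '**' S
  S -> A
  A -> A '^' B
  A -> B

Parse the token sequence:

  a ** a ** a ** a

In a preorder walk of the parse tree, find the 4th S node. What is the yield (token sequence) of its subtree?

a

[S [A [B a]] ** [S [A [B a]] ** [S [A [B a]] ** [S [A [B a]]]]]]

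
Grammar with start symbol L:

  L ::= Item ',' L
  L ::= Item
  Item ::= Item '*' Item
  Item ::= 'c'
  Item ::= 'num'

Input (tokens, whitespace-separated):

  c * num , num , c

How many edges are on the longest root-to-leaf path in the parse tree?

[L [Item [Item c] * [Item num]] , [L [Item num] , [L [Item c]]]]

4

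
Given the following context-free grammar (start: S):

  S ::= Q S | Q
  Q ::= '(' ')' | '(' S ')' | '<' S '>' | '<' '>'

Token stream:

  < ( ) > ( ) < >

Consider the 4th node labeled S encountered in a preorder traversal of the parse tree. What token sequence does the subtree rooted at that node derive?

[S [Q < [S [Q ( )]] >] [S [Q ( )] [S [Q < >]]]]

< >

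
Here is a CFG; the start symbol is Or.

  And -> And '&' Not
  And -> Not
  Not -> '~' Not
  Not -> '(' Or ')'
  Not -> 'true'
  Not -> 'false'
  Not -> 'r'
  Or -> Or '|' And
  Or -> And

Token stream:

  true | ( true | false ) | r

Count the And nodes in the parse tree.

[Or [Or [Or [And [Not true]]] | [And [Not ( [Or [Or [And [Not true]]] | [And [Not false]]] )]]] | [And [Not r]]]

5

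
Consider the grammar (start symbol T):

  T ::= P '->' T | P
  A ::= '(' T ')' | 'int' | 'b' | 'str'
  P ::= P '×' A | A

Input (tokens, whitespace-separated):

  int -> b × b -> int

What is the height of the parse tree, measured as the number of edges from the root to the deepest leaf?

[T [P [A int]] -> [T [P [P [A b]] × [A b]] -> [T [P [A int]]]]]

5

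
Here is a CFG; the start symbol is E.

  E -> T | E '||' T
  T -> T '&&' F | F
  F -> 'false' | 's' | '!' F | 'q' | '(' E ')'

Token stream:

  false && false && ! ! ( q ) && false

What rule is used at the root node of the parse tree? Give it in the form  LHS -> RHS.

E -> T

[E [T [T [T [T [F false]] && [F false]] && [F ! [F ! [F ( [E [T [F q]]] )]]]] && [F false]]]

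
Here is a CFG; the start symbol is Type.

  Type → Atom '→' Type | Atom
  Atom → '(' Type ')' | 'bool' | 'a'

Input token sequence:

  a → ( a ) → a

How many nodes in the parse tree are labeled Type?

[Type [Atom a] → [Type [Atom ( [Type [Atom a]] )] → [Type [Atom a]]]]

4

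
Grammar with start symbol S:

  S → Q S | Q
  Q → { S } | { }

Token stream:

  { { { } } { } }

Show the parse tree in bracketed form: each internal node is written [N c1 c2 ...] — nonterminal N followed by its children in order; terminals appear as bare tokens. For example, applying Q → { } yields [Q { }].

S
Q
{ S }
{ Q S }
{ { S } S }
{ { Q } S }
{ { { } } S }
{ { { } } Q }
{ { { } } { } }

[S [Q { [S [Q { [S [Q { }]] }] [S [Q { }]]] }]]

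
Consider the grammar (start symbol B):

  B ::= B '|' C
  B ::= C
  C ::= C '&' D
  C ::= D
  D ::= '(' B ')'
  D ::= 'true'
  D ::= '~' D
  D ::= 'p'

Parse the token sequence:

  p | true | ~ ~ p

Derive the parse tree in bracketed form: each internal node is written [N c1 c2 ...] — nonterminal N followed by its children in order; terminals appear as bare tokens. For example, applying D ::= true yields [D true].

[B [B [B [C [D p]]] | [C [D true]]] | [C [D ~ [D ~ [D p]]]]]

B
B | C
B | C | C
C | C | C
D | C | C
p | C | C
p | D | C
p | true | C
p | true | D
p | true | ~ D
p | true | ~ ~ D
p | true | ~ ~ p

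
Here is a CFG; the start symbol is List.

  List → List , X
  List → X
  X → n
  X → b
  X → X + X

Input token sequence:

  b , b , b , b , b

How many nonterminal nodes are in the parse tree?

[List [List [List [List [List [X b]] , [X b]] , [X b]] , [X b]] , [X b]]

10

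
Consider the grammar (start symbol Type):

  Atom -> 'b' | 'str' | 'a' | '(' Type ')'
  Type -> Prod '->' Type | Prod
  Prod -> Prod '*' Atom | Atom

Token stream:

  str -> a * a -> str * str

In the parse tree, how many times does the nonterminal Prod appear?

[Type [Prod [Atom str]] -> [Type [Prod [Prod [Atom a]] * [Atom a]] -> [Type [Prod [Prod [Atom str]] * [Atom str]]]]]

5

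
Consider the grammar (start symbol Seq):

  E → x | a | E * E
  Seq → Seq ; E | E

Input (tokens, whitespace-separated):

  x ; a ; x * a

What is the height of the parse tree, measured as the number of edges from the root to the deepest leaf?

[Seq [Seq [Seq [E x]] ; [E a]] ; [E [E x] * [E a]]]

4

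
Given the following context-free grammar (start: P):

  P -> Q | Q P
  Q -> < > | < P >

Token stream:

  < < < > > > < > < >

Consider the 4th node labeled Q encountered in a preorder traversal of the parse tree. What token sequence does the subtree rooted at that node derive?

[P [Q < [P [Q < [P [Q < >]] >]] >] [P [Q < >] [P [Q < >]]]]

< >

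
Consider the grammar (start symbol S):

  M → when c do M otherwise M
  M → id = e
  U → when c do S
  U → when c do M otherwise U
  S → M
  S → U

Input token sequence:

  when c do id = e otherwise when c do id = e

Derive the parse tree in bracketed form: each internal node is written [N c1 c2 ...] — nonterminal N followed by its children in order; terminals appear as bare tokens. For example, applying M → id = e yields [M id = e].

S
U
when c do M otherwise U
when c do id = e otherwise U
when c do id = e otherwise when c do S
when c do id = e otherwise when c do M
when c do id = e otherwise when c do id = e

[S [U when c do [M id = e] otherwise [U when c do [S [M id = e]]]]]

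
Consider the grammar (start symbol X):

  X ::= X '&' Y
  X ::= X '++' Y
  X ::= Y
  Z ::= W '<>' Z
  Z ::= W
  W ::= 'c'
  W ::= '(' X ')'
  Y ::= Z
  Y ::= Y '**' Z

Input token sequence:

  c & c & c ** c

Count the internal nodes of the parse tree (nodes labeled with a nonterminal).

15

[X [X [X [Y [Z [W c]]]] & [Y [Z [W c]]]] & [Y [Y [Z [W c]]] ** [Z [W c]]]]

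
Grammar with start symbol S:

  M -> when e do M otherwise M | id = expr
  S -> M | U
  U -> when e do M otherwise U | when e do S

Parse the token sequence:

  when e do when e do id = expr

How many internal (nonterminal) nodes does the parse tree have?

[S [U when e do [S [U when e do [S [M id = expr]]]]]]

6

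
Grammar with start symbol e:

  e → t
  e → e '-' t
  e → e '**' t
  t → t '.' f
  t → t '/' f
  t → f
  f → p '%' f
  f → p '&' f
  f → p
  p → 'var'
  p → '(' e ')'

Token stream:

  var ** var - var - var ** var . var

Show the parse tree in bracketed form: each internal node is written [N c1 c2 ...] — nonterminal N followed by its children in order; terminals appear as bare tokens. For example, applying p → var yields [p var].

[e [e [e [e [e [t [f [p var]]]] ** [t [f [p var]]]] - [t [f [p var]]]] - [t [f [p var]]]] ** [t [t [f [p var]]] . [f [p var]]]]

e
e ** t
e - t ** t
e - t - t ** t
e ** t - t - t ** t
t ** t - t - t ** t
f ** t - t - t ** t
p ** t - t - t ** t
var ** t - t - t ** t
var ** f - t - t ** t
var ** p - t - t ** t
var ** var - t - t ** t
var ** var - f - t ** t
var ** var - p - t ** t
var ** var - var - t ** t
var ** var - var - f ** t
var ** var - var - p ** t
var ** var - var - var ** t
var ** var - var - var ** t . f
var ** var - var - var ** f . f
var ** var - var - var ** p . f
var ** var - var - var ** var . f
var ** var - var - var ** var . p
var ** var - var - var ** var . var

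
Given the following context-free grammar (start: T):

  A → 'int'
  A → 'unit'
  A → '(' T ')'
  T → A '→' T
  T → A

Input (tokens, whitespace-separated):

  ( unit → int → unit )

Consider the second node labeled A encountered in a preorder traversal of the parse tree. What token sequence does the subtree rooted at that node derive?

[T [A ( [T [A unit] → [T [A int] → [T [A unit]]]] )]]

unit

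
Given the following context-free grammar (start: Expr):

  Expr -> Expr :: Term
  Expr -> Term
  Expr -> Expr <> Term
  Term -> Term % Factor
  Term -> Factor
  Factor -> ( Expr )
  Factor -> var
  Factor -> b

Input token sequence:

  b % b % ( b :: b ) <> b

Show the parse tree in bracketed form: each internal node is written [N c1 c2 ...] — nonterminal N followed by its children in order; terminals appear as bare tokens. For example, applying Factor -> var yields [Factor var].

Expr
Expr <> Term
Term <> Term
Term % Factor <> Term
Term % Factor % Factor <> Term
Factor % Factor % Factor <> Term
b % Factor % Factor <> Term
b % b % Factor <> Term
b % b % ( Expr ) <> Term
b % b % ( Expr :: Term ) <> Term
b % b % ( Term :: Term ) <> Term
b % b % ( Factor :: Term ) <> Term
b % b % ( b :: Term ) <> Term
b % b % ( b :: Factor ) <> Term
b % b % ( b :: b ) <> Term
b % b % ( b :: b ) <> Factor
b % b % ( b :: b ) <> b

[Expr [Expr [Term [Term [Term [Factor b]] % [Factor b]] % [Factor ( [Expr [Expr [Term [Factor b]]] :: [Term [Factor b]]] )]]] <> [Term [Factor b]]]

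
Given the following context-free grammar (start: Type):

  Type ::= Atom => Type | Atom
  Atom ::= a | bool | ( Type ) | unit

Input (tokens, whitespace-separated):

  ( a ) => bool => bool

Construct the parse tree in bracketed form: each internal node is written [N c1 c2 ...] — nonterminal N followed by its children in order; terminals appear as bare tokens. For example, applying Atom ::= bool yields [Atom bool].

Type
Atom => Type
( Type ) => Type
( Atom ) => Type
( a ) => Type
( a ) => Atom => Type
( a ) => bool => Type
( a ) => bool => Atom
( a ) => bool => bool

[Type [Atom ( [Type [Atom a]] )] => [Type [Atom bool] => [Type [Atom bool]]]]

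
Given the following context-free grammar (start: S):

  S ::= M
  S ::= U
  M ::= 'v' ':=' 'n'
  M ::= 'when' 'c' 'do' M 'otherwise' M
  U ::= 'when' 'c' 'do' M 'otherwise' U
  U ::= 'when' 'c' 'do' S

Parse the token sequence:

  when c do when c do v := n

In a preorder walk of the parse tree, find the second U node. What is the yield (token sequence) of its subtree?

when c do v := n

[S [U when c do [S [U when c do [S [M v := n]]]]]]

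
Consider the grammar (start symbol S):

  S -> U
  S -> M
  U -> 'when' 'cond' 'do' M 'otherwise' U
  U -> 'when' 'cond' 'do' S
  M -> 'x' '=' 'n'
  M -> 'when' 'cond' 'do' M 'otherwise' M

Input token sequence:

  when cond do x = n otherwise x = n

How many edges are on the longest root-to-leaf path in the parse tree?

3

[S [M when cond do [M x = n] otherwise [M x = n]]]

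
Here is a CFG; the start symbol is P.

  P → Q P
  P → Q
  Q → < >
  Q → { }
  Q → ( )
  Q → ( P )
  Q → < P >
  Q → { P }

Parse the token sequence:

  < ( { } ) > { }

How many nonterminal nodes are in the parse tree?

8

[P [Q < [P [Q ( [P [Q { }]] )]] >] [P [Q { }]]]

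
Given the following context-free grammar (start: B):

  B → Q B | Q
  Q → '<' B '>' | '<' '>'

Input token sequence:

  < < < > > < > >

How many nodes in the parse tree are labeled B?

4

[B [Q < [B [Q < [B [Q < >]] >] [B [Q < >]]] >]]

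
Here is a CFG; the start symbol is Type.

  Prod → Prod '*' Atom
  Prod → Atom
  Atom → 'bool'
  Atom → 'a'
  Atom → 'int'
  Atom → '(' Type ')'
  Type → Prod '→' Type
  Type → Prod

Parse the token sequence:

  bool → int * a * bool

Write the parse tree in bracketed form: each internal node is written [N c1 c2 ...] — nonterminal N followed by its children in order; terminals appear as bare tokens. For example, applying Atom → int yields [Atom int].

[Type [Prod [Atom bool]] → [Type [Prod [Prod [Prod [Atom int]] * [Atom a]] * [Atom bool]]]]

Type
Prod → Type
Atom → Type
bool → Type
bool → Prod
bool → Prod * Atom
bool → Prod * Atom * Atom
bool → Atom * Atom * Atom
bool → int * Atom * Atom
bool → int * a * Atom
bool → int * a * bool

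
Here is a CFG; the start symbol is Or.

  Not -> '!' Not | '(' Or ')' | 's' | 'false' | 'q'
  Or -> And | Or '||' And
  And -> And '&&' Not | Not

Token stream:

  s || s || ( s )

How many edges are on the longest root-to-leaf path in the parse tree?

[Or [Or [Or [And [Not s]]] || [And [Not s]]] || [And [Not ( [Or [And [Not s]]] )]]]

6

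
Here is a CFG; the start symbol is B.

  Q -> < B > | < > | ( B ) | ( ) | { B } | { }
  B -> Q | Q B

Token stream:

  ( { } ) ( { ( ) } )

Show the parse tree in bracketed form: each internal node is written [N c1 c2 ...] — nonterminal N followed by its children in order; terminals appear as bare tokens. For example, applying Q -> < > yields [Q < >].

[B [Q ( [B [Q { }]] )] [B [Q ( [B [Q { [B [Q ( )]] }]] )]]]

B
Q B
( B ) B
( Q ) B
( { } ) B
( { } ) Q
( { } ) ( B )
( { } ) ( Q )
( { } ) ( { B } )
( { } ) ( { Q } )
( { } ) ( { ( ) } )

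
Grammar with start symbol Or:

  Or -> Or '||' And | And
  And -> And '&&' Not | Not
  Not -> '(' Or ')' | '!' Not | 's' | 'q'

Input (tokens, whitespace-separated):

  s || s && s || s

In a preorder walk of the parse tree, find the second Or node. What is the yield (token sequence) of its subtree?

[Or [Or [Or [And [Not s]]] || [And [And [Not s]] && [Not s]]] || [And [Not s]]]

s || s && s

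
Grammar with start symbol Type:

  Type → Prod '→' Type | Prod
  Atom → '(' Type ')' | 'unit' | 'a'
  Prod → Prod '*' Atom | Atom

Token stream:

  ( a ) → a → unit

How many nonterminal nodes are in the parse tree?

[Type [Prod [Atom ( [Type [Prod [Atom a]]] )]] → [Type [Prod [Atom a]] → [Type [Prod [Atom unit]]]]]

12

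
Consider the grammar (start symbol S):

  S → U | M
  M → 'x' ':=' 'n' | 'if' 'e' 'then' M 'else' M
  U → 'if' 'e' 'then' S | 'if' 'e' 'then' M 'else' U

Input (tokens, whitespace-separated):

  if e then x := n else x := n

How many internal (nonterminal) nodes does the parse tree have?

[S [M if e then [M x := n] else [M x := n]]]

4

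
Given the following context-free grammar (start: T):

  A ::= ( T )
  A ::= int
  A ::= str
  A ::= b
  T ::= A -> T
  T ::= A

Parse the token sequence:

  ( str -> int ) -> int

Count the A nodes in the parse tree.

4

[T [A ( [T [A str] -> [T [A int]]] )] -> [T [A int]]]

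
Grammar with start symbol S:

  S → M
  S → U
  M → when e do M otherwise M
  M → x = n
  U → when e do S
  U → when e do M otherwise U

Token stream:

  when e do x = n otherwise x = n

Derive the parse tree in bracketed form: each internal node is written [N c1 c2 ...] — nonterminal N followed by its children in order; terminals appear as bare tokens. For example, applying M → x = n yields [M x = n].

S
M
when e do M otherwise M
when e do x = n otherwise M
when e do x = n otherwise x = n

[S [M when e do [M x = n] otherwise [M x = n]]]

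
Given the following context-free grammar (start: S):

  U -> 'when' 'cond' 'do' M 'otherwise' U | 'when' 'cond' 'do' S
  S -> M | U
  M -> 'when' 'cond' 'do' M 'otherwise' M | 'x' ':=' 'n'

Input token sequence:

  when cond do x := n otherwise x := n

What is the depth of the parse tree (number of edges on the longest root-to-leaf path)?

[S [M when cond do [M x := n] otherwise [M x := n]]]

3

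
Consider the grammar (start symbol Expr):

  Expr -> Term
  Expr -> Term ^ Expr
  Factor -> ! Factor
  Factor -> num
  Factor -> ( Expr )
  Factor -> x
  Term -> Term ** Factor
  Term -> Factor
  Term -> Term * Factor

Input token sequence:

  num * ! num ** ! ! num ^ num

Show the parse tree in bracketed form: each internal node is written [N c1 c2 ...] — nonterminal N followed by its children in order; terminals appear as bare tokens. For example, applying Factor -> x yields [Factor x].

Expr
Term ^ Expr
Term ** Factor ^ Expr
Term * Factor ** Factor ^ Expr
Factor * Factor ** Factor ^ Expr
num * Factor ** Factor ^ Expr
num * ! Factor ** Factor ^ Expr
num * ! num ** Factor ^ Expr
num * ! num ** ! Factor ^ Expr
num * ! num ** ! ! Factor ^ Expr
num * ! num ** ! ! num ^ Expr
num * ! num ** ! ! num ^ Term
num * ! num ** ! ! num ^ Factor
num * ! num ** ! ! num ^ num

[Expr [Term [Term [Term [Factor num]] * [Factor ! [Factor num]]] ** [Factor ! [Factor ! [Factor num]]]] ^ [Expr [Term [Factor num]]]]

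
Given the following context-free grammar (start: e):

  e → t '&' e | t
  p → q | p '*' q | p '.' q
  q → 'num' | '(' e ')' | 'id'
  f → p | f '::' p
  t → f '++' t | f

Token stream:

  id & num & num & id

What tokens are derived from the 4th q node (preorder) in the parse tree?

id

[e [t [f [p [q id]]]] & [e [t [f [p [q num]]]] & [e [t [f [p [q num]]]] & [e [t [f [p [q id]]]]]]]]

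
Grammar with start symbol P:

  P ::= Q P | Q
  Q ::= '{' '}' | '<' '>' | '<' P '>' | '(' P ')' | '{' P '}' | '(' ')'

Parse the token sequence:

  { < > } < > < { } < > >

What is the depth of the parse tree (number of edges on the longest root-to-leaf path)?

7

[P [Q { [P [Q < >]] }] [P [Q < >] [P [Q < [P [Q { }] [P [Q < >]]] >]]]]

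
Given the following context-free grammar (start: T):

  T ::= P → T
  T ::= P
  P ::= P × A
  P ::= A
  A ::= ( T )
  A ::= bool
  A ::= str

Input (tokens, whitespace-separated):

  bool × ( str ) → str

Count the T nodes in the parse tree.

[T [P [P [A bool]] × [A ( [T [P [A str]]] )]] → [T [P [A str]]]]

3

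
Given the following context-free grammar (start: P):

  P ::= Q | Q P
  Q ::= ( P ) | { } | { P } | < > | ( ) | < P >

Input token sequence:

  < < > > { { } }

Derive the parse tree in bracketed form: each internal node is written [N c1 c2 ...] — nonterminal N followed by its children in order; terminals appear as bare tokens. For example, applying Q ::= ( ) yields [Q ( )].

[P [Q < [P [Q < >]] >] [P [Q { [P [Q { }]] }]]]

P
Q P
< P > P
< Q > P
< < > > P
< < > > Q
< < > > { P }
< < > > { Q }
< < > > { { } }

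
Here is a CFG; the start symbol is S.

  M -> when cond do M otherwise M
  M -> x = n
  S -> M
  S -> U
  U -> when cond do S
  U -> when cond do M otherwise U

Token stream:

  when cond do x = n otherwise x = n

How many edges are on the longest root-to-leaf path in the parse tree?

3

[S [M when cond do [M x = n] otherwise [M x = n]]]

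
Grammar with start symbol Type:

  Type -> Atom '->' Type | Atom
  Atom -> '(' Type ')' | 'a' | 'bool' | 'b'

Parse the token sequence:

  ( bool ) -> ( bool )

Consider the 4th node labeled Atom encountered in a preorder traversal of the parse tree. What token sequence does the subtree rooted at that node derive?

[Type [Atom ( [Type [Atom bool]] )] -> [Type [Atom ( [Type [Atom bool]] )]]]

bool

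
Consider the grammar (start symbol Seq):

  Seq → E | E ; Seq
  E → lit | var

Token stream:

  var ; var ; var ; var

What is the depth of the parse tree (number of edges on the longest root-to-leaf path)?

[Seq [E var] ; [Seq [E var] ; [Seq [E var] ; [Seq [E var]]]]]

5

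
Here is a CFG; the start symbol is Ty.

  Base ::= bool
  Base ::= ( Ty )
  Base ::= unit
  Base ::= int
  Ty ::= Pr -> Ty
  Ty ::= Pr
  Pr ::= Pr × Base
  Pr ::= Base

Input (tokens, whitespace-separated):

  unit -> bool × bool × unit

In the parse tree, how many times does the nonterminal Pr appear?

[Ty [Pr [Base unit]] -> [Ty [Pr [Pr [Pr [Base bool]] × [Base bool]] × [Base unit]]]]

4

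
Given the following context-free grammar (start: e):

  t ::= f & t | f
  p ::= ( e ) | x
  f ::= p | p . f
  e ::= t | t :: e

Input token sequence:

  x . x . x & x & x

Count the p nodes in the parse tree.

5

[e [t [f [p x] . [f [p x] . [f [p x]]]] & [t [f [p x]] & [t [f [p x]]]]]]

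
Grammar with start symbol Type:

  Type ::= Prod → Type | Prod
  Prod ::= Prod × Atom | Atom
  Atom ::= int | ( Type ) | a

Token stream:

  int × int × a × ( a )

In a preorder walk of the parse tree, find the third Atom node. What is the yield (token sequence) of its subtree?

[Type [Prod [Prod [Prod [Prod [Atom int]] × [Atom int]] × [Atom a]] × [Atom ( [Type [Prod [Atom a]]] )]]]

a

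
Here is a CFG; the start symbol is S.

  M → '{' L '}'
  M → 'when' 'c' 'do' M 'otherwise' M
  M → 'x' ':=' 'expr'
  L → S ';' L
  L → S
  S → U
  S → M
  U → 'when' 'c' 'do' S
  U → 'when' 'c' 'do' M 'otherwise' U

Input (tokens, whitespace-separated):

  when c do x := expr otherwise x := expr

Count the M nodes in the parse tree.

3

[S [M when c do [M x := expr] otherwise [M x := expr]]]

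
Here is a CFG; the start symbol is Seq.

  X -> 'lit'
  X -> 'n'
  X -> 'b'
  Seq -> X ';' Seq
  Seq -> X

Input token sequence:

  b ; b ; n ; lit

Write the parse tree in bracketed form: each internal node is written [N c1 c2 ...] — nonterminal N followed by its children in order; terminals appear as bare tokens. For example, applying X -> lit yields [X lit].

Seq
X ; Seq
b ; Seq
b ; X ; Seq
b ; b ; Seq
b ; b ; X ; Seq
b ; b ; n ; Seq
b ; b ; n ; X
b ; b ; n ; lit

[Seq [X b] ; [Seq [X b] ; [Seq [X n] ; [Seq [X lit]]]]]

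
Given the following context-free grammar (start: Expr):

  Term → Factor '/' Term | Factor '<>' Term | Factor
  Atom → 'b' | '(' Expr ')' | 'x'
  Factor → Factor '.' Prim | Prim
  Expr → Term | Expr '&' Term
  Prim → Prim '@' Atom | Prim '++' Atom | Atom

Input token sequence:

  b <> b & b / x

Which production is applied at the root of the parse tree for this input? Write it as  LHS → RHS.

[Expr [Expr [Term [Factor [Prim [Atom b]]] <> [Term [Factor [Prim [Atom b]]]]]] & [Term [Factor [Prim [Atom b]]] / [Term [Factor [Prim [Atom x]]]]]]

Expr → Expr '&' Term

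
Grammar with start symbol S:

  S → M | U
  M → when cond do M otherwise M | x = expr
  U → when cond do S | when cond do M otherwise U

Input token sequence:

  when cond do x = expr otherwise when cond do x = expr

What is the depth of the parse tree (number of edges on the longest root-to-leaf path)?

5

[S [U when cond do [M x = expr] otherwise [U when cond do [S [M x = expr]]]]]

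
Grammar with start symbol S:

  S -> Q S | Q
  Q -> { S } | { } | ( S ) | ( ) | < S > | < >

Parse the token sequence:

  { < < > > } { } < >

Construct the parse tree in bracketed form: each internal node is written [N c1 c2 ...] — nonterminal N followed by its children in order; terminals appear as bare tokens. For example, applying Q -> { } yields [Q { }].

S
Q S
{ S } S
{ Q } S
{ < S > } S
{ < Q > } S
{ < < > > } S
{ < < > > } Q S
{ < < > > } { } S
{ < < > > } { } Q
{ < < > > } { } < >

[S [Q { [S [Q < [S [Q < >]] >]] }] [S [Q { }] [S [Q < >]]]]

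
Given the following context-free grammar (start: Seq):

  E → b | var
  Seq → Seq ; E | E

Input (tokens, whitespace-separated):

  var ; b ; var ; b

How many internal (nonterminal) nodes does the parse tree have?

[Seq [Seq [Seq [Seq [E var]] ; [E b]] ; [E var]] ; [E b]]

8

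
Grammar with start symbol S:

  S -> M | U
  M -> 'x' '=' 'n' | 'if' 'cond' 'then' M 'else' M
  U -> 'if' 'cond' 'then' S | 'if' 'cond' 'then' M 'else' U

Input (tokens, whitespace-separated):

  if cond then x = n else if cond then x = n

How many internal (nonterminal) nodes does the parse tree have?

6

[S [U if cond then [M x = n] else [U if cond then [S [M x = n]]]]]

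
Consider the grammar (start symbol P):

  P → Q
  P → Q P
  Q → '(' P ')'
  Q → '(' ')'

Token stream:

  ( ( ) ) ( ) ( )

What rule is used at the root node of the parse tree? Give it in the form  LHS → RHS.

[P [Q ( [P [Q ( )]] )] [P [Q ( )] [P [Q ( )]]]]

P → Q P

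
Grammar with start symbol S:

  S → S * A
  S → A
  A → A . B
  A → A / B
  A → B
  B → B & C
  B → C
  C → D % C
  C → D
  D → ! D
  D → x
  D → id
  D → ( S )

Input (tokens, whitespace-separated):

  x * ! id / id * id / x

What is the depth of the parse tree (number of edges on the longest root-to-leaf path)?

[S [S [S [A [B [C [D x]]]]] * [A [A [B [C [D ! [D id]]]]] / [B [C [D id]]]]] * [A [A [B [C [D id]]]] / [B [C [D x]]]]]

8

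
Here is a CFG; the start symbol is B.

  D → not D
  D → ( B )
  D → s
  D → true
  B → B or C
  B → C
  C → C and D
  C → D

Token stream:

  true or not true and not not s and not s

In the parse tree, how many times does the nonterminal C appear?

[B [B [C [D true]]] or [C [C [C [D not [D true]]] and [D not [D not [D s]]]] and [D not [D s]]]]

4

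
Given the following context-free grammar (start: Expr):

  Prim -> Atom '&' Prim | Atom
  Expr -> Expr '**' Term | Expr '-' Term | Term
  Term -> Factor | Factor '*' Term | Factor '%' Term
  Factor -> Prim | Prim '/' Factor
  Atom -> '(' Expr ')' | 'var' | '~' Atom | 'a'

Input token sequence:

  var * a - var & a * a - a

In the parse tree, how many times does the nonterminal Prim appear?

6

[Expr [Expr [Expr [Term [Factor [Prim [Atom var]]] * [Term [Factor [Prim [Atom a]]]]]] - [Term [Factor [Prim [Atom var] & [Prim [Atom a]]]] * [Term [Factor [Prim [Atom a]]]]]] - [Term [Factor [Prim [Atom a]]]]]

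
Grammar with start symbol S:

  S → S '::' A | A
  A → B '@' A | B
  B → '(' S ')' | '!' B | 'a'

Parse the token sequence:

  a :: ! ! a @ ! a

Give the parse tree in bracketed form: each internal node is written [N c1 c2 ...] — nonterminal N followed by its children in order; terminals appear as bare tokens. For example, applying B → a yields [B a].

S
S :: A
A :: A
B :: A
a :: A
a :: B @ A
a :: ! B @ A
a :: ! ! B @ A
a :: ! ! a @ A
a :: ! ! a @ B
a :: ! ! a @ ! B
a :: ! ! a @ ! a

[S [S [A [B a]]] :: [A [B ! [B ! [B a]]] @ [A [B ! [B a]]]]]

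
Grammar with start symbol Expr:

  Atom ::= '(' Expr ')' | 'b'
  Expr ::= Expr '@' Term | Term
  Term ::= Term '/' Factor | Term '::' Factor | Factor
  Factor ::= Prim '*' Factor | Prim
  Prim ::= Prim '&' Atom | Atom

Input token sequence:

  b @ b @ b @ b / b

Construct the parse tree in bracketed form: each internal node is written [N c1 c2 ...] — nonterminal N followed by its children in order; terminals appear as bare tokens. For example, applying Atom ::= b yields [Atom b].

[Expr [Expr [Expr [Expr [Term [Factor [Prim [Atom b]]]]] @ [Term [Factor [Prim [Atom b]]]]] @ [Term [Factor [Prim [Atom b]]]]] @ [Term [Term [Factor [Prim [Atom b]]]] / [Factor [Prim [Atom b]]]]]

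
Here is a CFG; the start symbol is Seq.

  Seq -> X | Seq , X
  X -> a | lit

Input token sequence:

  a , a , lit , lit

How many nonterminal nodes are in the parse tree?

[Seq [Seq [Seq [Seq [X a]] , [X a]] , [X lit]] , [X lit]]

8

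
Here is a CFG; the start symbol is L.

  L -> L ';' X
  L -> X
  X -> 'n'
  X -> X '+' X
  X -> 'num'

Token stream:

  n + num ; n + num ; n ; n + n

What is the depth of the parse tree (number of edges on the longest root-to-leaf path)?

6

[L [L [L [L [X [X n] + [X num]]] ; [X [X n] + [X num]]] ; [X n]] ; [X [X n] + [X n]]]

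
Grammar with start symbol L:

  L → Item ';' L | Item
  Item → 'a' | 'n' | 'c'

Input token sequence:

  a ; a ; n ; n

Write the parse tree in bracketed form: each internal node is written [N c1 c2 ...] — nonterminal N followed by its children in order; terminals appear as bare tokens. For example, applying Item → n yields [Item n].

L
Item ; L
a ; L
a ; Item ; L
a ; a ; L
a ; a ; Item ; L
a ; a ; n ; L
a ; a ; n ; Item
a ; a ; n ; n

[L [Item a] ; [L [Item a] ; [L [Item n] ; [L [Item n]]]]]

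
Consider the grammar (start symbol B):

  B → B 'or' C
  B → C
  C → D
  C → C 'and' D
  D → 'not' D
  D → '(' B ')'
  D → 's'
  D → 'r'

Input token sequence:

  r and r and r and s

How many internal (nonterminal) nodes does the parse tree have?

9

[B [C [C [C [C [D r]] and [D r]] and [D r]] and [D s]]]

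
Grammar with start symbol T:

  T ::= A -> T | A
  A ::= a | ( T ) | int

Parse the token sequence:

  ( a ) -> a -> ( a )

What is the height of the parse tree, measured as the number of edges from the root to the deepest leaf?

6

[T [A ( [T [A a]] )] -> [T [A a] -> [T [A ( [T [A a]] )]]]]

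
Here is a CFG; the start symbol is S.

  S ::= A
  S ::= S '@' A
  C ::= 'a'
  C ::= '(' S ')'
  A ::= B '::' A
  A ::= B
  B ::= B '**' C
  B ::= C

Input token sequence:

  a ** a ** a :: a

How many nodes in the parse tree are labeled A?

[S [A [B [B [B [C a]] ** [C a]] ** [C a]] :: [A [B [C a]]]]]

2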